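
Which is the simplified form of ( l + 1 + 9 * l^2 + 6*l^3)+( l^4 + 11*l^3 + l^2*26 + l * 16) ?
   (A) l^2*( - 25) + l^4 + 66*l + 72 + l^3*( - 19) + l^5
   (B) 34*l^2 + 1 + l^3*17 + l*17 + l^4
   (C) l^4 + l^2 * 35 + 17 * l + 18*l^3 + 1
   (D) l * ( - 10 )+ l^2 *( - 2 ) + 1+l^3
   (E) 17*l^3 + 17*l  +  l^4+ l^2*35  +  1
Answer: E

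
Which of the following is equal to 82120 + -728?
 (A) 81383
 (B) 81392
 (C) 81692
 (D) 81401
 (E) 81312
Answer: B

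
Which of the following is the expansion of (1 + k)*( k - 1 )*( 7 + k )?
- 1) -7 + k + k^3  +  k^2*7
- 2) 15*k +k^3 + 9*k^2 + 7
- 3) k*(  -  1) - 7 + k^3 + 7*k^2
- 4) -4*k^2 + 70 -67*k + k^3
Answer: 3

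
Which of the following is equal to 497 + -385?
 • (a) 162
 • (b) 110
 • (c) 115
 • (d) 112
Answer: d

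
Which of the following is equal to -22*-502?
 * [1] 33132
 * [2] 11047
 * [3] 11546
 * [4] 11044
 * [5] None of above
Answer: 4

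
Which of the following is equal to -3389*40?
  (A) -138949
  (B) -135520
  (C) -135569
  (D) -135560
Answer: D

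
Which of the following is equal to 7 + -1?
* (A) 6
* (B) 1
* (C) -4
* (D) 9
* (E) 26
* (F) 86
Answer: A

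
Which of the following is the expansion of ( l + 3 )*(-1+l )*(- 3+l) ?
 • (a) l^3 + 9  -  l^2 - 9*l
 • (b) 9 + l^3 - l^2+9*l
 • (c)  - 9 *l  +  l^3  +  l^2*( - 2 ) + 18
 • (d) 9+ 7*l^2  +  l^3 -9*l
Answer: a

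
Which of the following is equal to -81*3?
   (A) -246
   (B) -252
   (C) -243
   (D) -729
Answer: C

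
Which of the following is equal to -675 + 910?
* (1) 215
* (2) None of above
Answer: 2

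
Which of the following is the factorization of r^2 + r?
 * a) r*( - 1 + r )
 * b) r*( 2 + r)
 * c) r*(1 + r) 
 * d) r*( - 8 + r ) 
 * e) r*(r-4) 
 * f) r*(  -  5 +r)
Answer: c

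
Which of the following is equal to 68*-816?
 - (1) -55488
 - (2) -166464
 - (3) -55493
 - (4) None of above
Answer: 1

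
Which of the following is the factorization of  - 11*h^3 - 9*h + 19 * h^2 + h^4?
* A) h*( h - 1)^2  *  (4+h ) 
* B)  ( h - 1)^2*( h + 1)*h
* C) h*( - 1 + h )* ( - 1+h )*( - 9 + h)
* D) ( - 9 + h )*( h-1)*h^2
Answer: C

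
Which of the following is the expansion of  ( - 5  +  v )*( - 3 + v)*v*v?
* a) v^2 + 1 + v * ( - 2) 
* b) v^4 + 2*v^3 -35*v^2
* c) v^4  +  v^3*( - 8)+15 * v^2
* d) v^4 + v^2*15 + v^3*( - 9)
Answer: c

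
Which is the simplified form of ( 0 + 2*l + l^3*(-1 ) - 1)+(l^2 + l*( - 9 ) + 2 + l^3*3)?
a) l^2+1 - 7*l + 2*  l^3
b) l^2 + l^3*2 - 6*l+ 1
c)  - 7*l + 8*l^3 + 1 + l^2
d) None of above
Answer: a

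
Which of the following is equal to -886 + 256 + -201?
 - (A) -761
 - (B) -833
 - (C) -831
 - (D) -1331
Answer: C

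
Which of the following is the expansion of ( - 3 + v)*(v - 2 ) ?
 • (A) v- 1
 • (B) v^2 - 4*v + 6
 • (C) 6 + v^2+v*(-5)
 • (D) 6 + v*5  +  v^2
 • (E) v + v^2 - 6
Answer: C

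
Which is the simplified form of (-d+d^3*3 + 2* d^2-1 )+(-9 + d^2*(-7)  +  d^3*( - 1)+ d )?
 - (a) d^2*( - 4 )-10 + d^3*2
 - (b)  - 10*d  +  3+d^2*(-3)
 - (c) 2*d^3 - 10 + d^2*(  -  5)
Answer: c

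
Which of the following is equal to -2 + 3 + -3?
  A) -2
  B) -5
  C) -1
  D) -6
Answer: A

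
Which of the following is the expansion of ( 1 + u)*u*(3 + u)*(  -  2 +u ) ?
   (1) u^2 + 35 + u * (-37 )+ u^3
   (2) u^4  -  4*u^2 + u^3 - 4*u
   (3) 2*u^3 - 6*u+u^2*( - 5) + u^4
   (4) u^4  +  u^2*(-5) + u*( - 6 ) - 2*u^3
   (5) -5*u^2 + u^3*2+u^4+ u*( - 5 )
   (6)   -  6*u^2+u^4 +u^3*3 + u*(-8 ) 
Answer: 3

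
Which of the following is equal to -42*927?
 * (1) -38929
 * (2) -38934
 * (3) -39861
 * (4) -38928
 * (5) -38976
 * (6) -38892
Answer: 2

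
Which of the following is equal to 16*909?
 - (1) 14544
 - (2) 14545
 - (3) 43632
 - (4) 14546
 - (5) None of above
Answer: 1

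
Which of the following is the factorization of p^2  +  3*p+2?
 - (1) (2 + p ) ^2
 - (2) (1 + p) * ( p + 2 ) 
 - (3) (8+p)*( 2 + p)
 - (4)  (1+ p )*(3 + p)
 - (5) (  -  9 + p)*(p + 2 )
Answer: 2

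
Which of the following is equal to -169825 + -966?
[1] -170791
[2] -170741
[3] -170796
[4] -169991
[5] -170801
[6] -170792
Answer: 1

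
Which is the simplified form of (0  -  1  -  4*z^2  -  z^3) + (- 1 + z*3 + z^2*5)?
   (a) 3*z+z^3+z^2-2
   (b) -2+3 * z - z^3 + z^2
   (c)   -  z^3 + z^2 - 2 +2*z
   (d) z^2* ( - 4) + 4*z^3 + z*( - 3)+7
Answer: b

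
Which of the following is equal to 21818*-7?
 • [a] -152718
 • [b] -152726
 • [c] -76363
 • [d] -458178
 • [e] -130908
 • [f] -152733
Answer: b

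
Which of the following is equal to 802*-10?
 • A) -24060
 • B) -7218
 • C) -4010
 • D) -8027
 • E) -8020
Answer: E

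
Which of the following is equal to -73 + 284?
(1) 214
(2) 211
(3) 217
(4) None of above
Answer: 2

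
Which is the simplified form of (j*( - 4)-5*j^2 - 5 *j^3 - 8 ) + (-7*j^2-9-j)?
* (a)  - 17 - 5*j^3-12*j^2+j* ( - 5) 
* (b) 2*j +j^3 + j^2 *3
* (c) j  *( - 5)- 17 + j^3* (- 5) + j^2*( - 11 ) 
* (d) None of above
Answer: a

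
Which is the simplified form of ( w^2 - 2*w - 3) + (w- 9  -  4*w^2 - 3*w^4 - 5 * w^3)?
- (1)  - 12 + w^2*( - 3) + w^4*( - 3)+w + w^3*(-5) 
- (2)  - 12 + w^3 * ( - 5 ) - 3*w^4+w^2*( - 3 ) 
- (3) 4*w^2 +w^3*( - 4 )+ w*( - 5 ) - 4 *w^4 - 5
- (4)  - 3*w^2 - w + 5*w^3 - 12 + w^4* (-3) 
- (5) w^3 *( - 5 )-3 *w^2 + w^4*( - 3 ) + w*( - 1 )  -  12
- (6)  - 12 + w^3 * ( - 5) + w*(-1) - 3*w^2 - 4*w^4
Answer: 5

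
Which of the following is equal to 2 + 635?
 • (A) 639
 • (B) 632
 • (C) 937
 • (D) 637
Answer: D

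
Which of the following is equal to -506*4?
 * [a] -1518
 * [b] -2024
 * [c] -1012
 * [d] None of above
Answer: b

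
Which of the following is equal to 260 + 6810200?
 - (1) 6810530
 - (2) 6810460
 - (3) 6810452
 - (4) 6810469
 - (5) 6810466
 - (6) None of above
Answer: 2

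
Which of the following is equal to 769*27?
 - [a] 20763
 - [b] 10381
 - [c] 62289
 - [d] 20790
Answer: a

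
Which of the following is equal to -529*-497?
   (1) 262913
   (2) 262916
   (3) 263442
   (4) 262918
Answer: 1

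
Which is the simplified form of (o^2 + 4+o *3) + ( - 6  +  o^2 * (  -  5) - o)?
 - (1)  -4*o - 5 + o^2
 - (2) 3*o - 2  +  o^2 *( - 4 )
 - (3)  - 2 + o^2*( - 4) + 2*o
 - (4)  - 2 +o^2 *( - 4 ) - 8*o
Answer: 3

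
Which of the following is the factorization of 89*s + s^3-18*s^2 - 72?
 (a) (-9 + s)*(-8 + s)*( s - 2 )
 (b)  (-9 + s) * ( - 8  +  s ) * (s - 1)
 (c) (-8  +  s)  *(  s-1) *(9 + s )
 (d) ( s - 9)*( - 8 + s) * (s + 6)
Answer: b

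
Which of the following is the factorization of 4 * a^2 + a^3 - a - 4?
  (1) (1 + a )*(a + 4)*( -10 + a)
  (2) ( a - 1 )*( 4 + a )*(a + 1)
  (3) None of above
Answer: 2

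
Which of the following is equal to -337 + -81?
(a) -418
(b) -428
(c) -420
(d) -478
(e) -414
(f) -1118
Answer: a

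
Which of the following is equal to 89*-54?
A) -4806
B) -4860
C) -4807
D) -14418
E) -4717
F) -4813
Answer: A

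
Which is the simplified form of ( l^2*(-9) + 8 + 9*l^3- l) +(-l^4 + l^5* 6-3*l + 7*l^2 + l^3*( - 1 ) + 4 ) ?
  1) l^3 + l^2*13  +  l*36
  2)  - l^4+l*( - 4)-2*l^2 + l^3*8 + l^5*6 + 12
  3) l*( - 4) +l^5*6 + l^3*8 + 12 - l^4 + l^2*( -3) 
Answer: 2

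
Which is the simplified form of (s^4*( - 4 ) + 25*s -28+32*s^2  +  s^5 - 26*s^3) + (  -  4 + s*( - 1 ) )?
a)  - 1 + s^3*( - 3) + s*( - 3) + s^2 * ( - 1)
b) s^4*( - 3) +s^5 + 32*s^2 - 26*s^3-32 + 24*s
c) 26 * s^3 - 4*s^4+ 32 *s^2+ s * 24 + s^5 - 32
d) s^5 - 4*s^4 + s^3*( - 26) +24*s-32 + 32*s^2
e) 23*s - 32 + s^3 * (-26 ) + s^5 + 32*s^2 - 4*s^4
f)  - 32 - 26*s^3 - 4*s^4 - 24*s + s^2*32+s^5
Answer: d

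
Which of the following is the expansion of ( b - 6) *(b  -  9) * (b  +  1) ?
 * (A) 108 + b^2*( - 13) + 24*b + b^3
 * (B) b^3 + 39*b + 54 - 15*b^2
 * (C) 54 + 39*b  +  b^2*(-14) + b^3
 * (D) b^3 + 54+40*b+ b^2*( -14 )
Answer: C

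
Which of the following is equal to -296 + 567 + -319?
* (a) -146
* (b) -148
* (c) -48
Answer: c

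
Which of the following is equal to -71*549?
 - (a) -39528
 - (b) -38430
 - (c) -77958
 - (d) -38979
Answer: d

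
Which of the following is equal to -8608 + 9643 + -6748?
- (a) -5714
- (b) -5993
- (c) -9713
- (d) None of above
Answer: d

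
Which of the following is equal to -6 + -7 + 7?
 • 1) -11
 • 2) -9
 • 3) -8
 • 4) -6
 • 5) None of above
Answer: 4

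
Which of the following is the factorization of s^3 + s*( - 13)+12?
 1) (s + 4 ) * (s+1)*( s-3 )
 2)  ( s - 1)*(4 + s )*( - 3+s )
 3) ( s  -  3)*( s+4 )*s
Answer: 2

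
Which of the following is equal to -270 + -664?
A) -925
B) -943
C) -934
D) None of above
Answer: C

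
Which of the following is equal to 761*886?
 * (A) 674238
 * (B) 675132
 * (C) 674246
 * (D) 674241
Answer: C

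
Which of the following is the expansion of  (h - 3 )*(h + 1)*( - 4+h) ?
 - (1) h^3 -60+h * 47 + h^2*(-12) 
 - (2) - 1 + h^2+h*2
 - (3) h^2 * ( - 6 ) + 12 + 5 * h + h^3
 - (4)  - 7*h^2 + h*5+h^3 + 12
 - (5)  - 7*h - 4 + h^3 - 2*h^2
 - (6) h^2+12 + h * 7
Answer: 3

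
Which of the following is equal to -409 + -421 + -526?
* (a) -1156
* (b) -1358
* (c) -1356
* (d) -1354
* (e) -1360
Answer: c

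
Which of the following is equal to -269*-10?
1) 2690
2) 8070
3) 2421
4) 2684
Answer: 1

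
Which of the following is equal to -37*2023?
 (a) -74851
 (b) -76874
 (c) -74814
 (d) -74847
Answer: a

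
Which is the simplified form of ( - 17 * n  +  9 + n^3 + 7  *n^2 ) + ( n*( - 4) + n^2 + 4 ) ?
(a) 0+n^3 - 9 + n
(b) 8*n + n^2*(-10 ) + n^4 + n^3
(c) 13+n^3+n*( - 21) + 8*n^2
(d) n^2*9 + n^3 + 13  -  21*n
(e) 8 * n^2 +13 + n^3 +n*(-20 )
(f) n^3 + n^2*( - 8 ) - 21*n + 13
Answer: c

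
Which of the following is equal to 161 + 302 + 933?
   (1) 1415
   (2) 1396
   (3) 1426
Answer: 2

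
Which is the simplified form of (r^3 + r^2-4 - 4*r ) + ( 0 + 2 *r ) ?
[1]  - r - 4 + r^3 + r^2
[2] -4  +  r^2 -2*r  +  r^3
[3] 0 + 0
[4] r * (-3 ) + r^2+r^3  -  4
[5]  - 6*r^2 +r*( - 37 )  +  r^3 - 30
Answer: 2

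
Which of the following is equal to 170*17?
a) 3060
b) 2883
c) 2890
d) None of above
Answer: c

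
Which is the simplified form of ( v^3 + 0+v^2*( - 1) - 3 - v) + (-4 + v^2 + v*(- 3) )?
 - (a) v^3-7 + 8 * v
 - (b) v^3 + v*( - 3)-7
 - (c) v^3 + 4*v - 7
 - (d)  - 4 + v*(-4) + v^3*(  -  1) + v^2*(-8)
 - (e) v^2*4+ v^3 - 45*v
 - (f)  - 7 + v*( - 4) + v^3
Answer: f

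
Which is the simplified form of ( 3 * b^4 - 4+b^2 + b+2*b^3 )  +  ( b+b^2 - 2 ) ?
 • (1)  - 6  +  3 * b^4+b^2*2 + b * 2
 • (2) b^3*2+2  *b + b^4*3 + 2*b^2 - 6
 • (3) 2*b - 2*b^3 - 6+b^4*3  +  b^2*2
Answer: 2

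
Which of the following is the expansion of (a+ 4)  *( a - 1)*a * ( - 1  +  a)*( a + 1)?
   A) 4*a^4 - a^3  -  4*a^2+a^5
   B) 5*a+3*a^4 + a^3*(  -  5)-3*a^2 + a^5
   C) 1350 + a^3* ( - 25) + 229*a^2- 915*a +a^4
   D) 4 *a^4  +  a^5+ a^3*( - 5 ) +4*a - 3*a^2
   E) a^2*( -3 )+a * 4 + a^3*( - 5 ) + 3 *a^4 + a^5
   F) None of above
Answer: E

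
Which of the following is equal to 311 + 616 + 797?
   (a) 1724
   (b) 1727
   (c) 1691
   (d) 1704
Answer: a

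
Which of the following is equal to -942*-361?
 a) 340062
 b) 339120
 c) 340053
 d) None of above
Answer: a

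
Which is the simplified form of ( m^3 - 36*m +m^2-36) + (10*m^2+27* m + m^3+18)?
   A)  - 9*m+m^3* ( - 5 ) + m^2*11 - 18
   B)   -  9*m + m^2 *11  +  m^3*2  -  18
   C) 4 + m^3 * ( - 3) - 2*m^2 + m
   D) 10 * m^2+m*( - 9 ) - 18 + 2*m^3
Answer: B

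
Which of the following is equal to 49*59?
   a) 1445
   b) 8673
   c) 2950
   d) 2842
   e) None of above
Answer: e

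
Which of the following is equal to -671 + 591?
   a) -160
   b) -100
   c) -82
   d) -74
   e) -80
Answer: e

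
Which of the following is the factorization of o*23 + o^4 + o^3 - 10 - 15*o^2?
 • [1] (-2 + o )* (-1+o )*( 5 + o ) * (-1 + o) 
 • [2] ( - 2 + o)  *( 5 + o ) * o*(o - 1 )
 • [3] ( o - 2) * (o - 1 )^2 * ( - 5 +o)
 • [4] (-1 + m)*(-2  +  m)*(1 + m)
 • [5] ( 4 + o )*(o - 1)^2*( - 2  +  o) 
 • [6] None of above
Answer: 1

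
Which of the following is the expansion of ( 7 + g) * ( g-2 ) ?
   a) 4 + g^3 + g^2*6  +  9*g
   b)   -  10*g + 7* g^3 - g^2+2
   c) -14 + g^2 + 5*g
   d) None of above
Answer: c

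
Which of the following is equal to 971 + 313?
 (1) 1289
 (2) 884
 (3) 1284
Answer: 3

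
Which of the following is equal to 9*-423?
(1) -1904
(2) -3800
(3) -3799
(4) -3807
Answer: 4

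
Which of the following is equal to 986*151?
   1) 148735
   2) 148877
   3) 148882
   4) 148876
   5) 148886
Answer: 5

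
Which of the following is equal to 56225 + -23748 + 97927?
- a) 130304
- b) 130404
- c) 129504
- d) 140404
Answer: b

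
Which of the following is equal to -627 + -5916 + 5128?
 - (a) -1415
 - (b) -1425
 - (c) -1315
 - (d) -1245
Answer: a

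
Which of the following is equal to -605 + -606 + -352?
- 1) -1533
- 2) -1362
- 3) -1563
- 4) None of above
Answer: 3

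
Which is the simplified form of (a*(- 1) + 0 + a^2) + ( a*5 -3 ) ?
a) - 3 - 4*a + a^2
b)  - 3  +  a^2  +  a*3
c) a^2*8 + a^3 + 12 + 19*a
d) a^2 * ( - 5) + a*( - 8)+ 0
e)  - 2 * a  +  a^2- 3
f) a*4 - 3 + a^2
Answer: f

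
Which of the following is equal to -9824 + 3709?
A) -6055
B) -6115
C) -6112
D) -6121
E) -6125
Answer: B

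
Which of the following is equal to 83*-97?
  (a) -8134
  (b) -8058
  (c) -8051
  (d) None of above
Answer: c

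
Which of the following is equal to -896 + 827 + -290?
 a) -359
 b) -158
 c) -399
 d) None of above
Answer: a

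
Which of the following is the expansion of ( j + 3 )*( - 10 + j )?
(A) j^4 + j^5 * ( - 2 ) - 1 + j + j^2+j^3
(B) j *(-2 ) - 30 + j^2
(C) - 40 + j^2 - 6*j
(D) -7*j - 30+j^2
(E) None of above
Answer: D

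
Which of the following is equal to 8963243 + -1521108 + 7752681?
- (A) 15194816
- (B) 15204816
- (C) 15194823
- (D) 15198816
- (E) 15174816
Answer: A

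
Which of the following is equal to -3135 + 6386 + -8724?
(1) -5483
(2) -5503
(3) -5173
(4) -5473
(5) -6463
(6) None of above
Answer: 4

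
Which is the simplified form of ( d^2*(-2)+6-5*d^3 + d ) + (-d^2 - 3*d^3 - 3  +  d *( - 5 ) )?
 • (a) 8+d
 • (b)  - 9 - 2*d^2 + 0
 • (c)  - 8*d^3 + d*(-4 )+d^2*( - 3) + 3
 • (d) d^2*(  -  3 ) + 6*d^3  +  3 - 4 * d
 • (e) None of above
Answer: c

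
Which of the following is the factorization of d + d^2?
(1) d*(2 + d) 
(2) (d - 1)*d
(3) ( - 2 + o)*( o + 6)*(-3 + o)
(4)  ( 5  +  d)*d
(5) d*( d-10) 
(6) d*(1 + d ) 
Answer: 6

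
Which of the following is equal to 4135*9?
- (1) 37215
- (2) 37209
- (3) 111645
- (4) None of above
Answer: 1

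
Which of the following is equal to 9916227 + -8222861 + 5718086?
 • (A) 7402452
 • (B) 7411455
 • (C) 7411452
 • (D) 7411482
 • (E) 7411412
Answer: C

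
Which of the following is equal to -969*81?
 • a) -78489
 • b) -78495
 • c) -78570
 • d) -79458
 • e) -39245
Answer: a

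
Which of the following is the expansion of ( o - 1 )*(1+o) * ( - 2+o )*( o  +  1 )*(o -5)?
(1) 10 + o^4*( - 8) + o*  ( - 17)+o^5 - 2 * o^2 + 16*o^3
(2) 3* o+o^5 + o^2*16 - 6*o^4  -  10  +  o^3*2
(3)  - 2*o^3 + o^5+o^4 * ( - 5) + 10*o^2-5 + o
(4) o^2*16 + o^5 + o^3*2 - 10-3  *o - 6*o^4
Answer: 4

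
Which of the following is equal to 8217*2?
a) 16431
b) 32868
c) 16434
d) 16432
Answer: c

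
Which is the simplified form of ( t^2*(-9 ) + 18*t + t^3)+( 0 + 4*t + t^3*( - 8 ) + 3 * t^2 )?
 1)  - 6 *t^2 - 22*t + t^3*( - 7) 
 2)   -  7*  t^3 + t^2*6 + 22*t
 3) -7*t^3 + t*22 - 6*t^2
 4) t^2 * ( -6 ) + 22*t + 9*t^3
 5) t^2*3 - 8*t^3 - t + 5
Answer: 3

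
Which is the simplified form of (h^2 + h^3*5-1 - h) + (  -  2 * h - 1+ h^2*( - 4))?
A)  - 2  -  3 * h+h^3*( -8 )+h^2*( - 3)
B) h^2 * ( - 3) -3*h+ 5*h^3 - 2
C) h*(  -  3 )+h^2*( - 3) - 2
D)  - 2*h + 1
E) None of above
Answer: B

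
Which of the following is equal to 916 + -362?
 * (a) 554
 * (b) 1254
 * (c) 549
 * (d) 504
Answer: a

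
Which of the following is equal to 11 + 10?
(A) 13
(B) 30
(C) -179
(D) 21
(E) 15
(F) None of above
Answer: D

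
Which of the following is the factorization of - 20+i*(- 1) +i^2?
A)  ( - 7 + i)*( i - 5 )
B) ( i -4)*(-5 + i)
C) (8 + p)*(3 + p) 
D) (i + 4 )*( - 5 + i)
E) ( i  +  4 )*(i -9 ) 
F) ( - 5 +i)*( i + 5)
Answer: D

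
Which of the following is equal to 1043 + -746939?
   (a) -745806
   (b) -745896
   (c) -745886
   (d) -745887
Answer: b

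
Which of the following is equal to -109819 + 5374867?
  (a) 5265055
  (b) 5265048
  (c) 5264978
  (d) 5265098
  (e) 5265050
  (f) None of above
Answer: b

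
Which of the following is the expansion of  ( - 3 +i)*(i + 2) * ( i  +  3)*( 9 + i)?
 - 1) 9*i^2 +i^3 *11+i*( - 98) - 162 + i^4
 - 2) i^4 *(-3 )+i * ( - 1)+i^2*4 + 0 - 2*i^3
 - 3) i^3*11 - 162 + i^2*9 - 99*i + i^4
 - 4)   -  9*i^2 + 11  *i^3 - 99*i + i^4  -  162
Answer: 3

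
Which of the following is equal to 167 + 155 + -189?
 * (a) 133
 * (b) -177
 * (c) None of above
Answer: a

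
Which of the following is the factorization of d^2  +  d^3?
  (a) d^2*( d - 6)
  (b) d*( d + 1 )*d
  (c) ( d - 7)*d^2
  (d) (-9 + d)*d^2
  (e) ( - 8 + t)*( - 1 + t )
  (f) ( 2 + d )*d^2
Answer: b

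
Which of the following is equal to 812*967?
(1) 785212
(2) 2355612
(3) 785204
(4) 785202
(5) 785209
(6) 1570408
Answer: 3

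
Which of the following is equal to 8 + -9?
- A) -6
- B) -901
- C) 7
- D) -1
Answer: D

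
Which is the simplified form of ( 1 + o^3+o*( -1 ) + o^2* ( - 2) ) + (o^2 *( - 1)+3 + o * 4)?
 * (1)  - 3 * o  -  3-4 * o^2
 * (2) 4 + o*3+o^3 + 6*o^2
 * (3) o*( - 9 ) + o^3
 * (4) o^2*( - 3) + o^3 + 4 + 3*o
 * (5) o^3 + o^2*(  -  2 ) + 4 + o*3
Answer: 4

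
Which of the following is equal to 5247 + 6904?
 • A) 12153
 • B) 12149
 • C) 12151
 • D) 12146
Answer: C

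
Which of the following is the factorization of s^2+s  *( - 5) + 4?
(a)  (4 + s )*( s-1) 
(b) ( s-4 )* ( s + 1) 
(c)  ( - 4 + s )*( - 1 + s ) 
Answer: c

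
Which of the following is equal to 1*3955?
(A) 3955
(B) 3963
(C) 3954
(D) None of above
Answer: A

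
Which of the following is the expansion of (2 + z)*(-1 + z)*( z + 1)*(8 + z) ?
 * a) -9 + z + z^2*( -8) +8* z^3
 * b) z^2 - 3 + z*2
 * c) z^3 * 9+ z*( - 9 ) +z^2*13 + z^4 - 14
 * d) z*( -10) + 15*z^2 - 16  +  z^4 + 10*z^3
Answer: d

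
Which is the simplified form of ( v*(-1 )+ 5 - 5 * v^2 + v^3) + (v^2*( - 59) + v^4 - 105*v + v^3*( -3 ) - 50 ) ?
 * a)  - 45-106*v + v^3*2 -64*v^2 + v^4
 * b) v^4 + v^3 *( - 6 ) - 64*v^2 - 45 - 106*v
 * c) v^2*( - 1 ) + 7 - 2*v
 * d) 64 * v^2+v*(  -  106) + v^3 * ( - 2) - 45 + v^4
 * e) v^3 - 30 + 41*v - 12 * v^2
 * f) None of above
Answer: f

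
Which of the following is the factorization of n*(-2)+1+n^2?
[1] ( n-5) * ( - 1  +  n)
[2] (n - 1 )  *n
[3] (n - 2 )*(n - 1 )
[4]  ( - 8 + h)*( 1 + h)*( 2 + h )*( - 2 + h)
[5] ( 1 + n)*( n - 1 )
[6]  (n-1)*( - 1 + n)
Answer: 6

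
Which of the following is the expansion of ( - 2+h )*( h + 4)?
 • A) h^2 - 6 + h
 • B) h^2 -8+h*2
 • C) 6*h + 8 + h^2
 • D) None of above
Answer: B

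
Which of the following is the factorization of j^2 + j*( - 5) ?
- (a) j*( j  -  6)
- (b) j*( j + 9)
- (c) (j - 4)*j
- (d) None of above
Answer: d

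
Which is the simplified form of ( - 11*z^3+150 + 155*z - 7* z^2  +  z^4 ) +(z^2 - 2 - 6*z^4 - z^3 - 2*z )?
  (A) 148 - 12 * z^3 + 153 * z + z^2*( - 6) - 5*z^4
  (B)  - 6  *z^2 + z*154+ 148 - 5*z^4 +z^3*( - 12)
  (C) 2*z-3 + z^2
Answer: A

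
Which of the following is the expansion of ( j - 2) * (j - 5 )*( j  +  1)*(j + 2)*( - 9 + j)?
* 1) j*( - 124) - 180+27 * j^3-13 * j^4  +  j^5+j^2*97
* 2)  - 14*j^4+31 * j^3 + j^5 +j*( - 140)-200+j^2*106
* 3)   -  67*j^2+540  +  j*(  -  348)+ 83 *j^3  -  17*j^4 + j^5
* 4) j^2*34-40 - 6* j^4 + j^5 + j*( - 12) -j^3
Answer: 1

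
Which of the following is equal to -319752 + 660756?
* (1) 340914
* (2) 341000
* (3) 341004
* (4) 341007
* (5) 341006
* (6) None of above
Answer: 3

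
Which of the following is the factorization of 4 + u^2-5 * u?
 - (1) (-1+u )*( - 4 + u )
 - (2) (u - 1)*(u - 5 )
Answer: 1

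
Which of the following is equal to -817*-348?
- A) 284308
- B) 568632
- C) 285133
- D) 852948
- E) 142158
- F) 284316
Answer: F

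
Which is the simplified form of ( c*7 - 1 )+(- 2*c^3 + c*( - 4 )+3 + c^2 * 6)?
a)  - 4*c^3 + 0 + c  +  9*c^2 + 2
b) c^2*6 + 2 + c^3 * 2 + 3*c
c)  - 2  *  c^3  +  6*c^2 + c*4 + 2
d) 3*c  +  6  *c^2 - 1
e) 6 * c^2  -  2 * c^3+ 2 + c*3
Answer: e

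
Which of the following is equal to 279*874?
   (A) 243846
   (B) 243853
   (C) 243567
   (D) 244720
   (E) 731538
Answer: A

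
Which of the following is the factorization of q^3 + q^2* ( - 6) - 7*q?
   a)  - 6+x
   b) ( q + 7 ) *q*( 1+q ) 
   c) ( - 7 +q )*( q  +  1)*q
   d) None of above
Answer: c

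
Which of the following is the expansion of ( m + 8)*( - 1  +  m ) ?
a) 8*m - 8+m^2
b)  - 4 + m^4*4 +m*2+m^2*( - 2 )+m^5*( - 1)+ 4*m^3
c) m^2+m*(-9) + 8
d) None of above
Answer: d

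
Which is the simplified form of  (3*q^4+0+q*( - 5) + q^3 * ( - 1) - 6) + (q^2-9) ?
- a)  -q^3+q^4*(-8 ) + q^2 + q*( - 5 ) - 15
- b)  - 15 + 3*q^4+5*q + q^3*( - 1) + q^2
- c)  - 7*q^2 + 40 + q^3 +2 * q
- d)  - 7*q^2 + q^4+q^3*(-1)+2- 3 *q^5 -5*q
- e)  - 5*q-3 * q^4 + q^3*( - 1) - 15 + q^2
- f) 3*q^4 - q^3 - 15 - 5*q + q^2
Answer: f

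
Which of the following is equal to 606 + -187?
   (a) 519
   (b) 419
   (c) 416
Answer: b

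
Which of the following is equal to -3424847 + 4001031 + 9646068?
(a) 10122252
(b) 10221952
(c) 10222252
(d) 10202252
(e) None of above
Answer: c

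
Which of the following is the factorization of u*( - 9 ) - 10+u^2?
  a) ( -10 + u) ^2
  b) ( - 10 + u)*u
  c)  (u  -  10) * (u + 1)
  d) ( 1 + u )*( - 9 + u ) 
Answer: c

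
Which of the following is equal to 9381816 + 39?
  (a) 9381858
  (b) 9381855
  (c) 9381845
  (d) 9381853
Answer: b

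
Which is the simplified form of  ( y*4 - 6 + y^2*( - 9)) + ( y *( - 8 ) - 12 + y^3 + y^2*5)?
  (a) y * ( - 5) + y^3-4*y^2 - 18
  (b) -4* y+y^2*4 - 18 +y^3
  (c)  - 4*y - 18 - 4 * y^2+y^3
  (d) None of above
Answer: c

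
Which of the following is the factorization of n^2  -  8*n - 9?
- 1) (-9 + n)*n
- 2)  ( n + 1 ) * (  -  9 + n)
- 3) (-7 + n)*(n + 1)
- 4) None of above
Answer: 2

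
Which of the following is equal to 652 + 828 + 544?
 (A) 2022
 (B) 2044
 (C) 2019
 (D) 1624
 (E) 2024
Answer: E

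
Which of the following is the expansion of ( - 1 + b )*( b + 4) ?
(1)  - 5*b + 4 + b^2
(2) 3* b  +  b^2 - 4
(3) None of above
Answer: 2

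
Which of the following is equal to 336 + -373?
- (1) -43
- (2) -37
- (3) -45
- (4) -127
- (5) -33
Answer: 2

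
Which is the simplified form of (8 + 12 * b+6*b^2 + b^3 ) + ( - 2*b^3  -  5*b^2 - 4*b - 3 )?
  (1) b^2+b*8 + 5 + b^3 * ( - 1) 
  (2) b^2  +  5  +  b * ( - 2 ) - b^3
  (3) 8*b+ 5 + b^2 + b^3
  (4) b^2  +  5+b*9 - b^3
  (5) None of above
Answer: 1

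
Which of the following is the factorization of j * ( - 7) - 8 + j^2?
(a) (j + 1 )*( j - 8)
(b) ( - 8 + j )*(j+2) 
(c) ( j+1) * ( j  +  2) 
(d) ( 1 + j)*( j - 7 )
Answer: a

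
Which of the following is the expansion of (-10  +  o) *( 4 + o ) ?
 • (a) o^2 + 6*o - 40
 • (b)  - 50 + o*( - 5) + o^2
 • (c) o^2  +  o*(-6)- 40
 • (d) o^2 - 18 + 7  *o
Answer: c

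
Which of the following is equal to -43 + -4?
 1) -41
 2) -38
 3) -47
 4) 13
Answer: 3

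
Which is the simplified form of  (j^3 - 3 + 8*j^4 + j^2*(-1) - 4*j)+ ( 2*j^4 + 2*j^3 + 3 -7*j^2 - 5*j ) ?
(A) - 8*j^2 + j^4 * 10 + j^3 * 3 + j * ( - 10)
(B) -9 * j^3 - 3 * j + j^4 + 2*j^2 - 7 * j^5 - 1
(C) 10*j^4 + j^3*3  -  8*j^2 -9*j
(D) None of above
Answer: C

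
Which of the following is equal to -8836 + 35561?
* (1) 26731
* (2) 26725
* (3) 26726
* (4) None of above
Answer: 2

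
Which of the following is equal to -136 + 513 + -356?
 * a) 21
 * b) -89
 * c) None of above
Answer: a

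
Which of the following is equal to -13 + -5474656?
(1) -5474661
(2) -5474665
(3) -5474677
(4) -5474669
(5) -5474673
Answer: 4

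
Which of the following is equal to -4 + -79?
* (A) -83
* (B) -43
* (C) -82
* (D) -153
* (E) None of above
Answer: A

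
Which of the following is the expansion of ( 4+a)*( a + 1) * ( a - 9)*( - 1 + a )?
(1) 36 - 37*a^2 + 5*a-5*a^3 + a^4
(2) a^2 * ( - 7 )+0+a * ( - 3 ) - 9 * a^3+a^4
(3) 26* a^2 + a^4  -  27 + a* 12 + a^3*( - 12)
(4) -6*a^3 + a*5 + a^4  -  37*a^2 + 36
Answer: 1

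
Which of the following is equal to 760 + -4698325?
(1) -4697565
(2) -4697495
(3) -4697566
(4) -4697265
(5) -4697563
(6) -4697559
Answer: 1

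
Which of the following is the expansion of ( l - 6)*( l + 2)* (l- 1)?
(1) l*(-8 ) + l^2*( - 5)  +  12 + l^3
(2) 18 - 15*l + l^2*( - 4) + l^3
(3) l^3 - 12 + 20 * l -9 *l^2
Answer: 1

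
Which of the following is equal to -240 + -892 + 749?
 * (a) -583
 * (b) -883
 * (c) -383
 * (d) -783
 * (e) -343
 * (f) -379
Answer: c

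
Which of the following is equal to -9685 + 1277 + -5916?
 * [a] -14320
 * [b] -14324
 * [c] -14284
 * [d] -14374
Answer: b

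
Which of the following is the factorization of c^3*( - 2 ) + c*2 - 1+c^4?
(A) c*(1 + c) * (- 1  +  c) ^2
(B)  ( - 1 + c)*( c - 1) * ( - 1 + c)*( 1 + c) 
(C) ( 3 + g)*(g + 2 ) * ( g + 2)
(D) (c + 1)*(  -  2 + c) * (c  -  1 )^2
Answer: B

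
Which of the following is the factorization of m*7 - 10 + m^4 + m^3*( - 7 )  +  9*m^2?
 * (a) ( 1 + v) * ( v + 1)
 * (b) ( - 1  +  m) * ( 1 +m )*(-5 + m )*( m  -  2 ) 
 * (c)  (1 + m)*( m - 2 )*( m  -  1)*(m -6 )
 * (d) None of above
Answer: b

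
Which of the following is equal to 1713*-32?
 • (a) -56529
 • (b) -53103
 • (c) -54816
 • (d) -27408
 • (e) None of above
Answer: c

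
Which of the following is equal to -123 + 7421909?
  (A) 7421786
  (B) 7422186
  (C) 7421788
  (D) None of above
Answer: A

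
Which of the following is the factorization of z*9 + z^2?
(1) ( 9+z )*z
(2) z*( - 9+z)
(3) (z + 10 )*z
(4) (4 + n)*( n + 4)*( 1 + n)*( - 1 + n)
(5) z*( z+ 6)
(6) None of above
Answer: 1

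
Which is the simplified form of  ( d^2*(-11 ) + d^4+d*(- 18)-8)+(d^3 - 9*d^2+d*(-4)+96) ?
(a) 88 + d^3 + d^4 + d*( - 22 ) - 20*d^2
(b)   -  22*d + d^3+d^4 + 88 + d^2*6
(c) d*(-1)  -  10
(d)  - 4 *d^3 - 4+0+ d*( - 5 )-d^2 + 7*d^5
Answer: a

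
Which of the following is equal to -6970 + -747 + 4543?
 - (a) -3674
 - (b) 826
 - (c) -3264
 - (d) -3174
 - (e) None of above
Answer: d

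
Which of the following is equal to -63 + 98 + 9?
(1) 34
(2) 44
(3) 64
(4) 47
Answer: 2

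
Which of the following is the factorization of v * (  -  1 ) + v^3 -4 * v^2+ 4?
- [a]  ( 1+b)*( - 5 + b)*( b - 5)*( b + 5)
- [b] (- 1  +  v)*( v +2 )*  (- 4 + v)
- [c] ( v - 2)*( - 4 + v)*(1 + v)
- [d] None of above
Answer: d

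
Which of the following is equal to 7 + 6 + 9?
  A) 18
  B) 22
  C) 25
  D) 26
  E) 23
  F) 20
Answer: B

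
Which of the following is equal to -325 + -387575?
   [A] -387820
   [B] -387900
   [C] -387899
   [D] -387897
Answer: B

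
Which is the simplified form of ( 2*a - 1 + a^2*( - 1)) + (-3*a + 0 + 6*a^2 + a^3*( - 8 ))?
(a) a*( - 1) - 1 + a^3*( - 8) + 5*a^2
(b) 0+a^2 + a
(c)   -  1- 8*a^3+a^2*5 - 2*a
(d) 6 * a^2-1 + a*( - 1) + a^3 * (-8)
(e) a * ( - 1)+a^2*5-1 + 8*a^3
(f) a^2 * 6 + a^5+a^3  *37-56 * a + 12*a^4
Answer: a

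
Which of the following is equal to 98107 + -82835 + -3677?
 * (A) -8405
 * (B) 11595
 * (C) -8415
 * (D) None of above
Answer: B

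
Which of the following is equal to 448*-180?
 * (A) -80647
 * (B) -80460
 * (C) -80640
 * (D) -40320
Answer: C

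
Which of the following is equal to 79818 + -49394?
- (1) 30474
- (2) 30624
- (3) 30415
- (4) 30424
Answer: 4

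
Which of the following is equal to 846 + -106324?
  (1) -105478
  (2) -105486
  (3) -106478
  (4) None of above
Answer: 1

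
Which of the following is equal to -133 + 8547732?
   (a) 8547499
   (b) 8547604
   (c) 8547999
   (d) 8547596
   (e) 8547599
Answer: e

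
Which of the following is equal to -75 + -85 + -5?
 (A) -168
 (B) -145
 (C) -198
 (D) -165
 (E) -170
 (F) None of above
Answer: D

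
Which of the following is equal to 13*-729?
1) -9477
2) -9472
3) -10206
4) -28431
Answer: 1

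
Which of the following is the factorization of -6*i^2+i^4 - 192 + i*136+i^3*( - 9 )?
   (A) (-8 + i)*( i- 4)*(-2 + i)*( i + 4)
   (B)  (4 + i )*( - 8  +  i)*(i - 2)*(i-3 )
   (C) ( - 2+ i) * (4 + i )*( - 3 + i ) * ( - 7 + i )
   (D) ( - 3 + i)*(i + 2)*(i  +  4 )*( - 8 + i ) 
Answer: B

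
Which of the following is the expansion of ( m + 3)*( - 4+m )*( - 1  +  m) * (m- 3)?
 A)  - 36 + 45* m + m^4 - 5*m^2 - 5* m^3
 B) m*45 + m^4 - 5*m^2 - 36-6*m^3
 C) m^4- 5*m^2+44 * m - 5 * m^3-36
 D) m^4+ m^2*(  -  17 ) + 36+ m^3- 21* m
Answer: A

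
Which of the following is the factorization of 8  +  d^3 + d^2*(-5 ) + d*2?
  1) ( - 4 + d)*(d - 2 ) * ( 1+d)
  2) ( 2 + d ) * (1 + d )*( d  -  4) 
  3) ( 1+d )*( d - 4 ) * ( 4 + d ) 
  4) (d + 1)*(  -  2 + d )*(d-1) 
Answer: 1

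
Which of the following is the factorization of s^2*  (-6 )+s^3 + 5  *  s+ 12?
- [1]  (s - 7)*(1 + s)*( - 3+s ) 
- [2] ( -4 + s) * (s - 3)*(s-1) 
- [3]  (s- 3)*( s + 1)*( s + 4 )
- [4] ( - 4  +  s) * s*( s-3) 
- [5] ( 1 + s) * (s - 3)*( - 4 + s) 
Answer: 5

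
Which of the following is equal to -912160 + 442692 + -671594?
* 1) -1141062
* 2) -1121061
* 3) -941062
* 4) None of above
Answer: 1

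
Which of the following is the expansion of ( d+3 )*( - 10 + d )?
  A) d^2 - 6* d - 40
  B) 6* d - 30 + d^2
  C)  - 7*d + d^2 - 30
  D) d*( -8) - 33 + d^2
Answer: C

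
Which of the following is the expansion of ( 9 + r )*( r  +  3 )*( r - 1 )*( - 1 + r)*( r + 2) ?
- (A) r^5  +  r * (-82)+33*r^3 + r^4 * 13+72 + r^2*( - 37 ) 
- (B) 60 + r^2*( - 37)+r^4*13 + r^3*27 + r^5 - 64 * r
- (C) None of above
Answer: C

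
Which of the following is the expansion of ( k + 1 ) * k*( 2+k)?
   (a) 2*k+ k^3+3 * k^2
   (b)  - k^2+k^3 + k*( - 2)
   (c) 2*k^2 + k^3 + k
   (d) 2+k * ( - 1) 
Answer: a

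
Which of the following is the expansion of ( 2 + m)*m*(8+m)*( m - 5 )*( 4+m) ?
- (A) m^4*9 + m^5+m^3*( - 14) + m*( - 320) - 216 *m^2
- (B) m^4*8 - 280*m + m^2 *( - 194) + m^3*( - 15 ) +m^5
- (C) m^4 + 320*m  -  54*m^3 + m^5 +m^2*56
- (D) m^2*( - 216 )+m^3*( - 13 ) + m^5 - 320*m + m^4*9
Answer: A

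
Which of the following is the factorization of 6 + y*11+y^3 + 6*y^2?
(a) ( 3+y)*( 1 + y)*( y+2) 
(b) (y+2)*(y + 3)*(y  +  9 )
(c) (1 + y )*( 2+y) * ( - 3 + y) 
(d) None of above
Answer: a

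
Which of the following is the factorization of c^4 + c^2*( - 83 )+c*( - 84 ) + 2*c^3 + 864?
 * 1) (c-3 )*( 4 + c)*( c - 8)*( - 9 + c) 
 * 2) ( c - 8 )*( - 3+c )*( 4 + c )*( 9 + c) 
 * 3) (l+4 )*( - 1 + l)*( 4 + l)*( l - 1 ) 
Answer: 2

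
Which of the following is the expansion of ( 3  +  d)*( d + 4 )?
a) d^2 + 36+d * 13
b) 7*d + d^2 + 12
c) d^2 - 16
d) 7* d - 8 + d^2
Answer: b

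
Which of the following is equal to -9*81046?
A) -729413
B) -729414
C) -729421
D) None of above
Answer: B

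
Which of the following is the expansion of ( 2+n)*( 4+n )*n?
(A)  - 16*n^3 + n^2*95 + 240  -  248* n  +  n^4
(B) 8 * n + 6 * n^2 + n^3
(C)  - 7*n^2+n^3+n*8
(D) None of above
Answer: B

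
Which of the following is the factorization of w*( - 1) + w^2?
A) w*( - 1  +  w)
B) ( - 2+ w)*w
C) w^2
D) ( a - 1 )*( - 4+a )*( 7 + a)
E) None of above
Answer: A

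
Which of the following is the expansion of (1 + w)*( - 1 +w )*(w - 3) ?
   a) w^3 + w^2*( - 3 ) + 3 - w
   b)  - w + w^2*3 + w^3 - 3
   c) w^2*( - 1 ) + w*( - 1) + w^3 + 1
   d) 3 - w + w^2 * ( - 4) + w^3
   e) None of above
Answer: a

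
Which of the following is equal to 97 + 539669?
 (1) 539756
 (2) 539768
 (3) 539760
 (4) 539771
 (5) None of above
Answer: 5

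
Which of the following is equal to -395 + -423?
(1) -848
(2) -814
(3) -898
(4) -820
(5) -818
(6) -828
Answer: 5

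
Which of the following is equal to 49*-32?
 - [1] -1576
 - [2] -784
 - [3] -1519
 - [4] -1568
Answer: 4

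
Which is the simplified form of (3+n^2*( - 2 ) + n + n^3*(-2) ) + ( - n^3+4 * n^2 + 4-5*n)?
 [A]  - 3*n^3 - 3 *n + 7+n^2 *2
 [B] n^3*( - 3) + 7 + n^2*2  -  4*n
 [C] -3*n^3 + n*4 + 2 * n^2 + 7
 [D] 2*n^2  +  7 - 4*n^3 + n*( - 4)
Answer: B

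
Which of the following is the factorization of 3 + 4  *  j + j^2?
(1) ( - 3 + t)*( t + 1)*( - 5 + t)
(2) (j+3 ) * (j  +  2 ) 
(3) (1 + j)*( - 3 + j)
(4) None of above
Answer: 4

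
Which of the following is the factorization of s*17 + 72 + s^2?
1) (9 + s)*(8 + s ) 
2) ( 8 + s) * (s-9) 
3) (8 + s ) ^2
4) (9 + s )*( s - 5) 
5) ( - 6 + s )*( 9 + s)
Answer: 1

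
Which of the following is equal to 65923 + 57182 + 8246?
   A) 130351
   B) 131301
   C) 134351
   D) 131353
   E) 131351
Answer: E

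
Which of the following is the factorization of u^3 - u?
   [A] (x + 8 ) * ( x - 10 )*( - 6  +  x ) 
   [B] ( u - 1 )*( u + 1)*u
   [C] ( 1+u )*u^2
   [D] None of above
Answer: B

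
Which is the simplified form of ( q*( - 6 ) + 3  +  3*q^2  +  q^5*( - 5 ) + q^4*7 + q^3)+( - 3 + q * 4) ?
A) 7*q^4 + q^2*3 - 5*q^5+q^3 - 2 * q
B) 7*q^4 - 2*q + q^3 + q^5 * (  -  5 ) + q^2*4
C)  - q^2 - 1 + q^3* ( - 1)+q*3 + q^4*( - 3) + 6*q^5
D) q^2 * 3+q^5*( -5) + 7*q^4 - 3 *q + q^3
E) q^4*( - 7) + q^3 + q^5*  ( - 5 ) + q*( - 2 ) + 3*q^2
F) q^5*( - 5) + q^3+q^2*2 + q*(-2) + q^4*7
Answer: A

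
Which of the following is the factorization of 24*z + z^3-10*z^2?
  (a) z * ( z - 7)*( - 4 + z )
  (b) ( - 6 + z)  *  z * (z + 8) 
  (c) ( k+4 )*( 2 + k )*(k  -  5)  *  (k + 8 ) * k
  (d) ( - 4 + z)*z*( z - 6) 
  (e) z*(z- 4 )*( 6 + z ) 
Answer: d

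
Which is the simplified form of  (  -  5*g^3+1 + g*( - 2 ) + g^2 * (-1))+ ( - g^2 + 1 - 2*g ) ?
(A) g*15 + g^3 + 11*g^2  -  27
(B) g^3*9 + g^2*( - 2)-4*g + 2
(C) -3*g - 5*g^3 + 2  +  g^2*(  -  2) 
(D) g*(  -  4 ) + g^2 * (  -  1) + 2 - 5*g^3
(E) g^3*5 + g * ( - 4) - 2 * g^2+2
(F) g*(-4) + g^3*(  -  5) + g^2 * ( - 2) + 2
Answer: F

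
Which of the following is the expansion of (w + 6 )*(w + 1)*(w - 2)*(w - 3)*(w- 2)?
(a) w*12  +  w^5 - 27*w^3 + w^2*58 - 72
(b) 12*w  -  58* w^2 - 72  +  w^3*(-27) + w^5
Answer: a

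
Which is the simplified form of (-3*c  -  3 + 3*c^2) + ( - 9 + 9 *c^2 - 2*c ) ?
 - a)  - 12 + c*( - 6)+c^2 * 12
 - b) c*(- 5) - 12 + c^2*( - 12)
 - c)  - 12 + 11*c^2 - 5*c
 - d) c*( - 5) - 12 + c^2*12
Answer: d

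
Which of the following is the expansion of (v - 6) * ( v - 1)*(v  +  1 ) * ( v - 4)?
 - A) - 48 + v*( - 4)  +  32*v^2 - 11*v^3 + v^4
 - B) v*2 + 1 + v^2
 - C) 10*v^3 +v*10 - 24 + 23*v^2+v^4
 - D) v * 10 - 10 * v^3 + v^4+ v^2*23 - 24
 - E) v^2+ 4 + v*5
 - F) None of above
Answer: D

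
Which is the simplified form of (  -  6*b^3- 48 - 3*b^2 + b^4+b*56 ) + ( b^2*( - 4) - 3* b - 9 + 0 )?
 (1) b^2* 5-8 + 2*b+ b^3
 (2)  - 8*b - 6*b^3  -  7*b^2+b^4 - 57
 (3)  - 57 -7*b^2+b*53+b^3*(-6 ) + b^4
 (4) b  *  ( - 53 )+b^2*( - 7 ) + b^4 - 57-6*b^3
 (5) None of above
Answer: 3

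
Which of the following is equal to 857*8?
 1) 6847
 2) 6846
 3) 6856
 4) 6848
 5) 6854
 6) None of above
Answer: 3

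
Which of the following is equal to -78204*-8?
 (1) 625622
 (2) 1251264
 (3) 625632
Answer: 3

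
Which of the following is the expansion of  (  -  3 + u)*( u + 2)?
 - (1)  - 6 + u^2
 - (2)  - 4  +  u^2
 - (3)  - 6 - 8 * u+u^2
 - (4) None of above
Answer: 4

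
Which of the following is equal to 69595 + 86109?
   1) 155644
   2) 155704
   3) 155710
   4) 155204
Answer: 2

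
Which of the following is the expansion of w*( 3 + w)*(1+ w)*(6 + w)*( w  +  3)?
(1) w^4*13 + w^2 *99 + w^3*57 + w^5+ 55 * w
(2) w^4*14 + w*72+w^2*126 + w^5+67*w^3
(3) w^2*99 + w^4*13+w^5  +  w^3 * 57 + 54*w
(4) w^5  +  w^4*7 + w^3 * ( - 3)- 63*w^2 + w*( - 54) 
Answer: 3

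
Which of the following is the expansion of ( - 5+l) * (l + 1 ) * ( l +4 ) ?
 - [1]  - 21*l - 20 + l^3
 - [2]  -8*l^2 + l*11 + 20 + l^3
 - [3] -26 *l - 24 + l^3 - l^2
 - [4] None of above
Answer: 1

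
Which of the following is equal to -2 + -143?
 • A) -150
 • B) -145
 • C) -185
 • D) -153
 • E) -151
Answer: B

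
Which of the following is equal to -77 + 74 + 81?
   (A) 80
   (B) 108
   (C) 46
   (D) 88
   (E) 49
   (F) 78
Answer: F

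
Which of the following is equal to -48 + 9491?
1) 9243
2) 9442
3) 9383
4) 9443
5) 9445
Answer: 4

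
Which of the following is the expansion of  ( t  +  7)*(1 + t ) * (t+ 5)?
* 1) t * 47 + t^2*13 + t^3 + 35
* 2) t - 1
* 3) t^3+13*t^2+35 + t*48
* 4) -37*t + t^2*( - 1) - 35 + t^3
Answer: 1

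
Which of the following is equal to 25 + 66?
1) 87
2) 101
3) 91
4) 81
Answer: 3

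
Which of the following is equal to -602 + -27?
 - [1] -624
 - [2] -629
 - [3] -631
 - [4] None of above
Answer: 2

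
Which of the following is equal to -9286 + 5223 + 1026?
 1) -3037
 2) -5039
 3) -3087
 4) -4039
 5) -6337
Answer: 1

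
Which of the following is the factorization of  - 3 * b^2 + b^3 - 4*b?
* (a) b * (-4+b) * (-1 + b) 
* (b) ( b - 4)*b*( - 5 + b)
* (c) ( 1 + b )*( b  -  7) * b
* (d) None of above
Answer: d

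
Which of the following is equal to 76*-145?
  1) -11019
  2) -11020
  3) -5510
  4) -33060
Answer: 2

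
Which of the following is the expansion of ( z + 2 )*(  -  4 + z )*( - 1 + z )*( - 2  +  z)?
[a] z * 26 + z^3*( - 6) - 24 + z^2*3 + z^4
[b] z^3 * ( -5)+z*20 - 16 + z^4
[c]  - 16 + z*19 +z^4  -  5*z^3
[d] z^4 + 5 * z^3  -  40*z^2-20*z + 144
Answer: b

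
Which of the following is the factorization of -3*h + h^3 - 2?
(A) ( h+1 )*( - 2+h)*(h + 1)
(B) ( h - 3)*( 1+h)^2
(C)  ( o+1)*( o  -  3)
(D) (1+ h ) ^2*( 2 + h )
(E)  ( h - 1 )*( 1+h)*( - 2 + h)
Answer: A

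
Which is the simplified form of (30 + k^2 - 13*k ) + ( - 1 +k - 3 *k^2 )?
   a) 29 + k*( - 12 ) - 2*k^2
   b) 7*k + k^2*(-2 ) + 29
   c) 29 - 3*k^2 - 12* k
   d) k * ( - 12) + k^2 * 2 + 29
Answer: a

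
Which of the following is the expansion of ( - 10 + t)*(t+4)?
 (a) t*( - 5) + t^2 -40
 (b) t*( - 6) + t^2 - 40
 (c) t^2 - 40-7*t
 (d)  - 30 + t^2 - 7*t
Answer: b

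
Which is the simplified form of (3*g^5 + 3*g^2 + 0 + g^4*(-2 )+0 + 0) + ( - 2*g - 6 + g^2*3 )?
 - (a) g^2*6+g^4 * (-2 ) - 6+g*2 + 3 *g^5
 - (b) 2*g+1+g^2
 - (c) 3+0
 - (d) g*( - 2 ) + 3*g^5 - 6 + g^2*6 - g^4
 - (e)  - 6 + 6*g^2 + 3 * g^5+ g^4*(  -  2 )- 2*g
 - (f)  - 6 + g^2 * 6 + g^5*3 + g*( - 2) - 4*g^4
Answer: e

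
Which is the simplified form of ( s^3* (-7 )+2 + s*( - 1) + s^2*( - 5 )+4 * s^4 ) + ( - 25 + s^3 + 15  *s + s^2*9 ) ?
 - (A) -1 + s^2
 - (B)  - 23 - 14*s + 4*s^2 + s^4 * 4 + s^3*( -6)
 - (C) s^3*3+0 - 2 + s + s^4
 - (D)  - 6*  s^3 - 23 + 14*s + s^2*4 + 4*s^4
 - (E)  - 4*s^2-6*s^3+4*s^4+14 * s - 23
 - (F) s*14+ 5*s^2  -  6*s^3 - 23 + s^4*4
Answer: D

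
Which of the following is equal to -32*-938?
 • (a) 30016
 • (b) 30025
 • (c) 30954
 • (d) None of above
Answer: a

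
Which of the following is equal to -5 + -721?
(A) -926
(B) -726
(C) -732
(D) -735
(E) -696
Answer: B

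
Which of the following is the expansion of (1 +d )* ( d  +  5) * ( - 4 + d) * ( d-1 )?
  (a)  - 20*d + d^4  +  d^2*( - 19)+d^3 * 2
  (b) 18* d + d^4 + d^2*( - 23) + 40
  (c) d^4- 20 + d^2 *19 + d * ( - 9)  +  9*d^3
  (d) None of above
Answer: d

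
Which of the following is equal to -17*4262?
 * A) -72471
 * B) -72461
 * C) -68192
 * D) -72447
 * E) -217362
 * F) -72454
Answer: F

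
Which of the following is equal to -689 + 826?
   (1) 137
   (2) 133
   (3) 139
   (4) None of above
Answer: 1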